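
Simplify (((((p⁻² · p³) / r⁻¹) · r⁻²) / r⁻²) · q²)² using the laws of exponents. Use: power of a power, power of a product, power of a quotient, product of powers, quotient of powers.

p²q⁴r²

(((((p⁻² · p³) / r⁻¹) · r⁻²) / r⁻²) · q²)²
= (((((p⁻² · p³) / r⁻¹) · r⁻²) / r⁻²)²) · ((q²)²)    [power of a product]
= (((((p⁻² · p³) / r⁻¹) · r⁻²)²) / ((r⁻²)²)) · ((q²)²)    [power of a quotient]
= (((((p⁻² · p³) / r⁻¹)²) · ((r⁻²)²)) / ((r⁻²)²)) · ((q²)²)    [power of a product]
= (((((p⁻² · p³)²) / ((r⁻¹)²)) · ((r⁻²)²)) / ((r⁻²)²)) · ((q²)²)    [power of a quotient]
= ((((((p⁻²)²) · ((p³)²)) / ((r⁻¹)²)) · ((r⁻²)²)) / ((r⁻²)²)) · ((q²)²)    [power of a product]
= ((((p⁻⁴ · ((p³)²)) / ((r⁻¹)²)) · ((r⁻²)²)) / ((r⁻²)²)) · ((q²)²)    [power of a power]
= ((((p⁻⁴ · p⁶) / ((r⁻¹)²)) · ((r⁻²)²)) / ((r⁻²)²)) · ((q²)²)    [power of a power]
= (((p² / ((r⁻¹)²)) · ((r⁻²)²)) / ((r⁻²)²)) · ((q²)²)    [product of powers]
= (((p² / r⁻²) · ((r⁻²)²)) / ((r⁻²)²)) · ((q²)²)    [power of a power]
= (((p² / r⁻²) · r⁻⁴) / ((r⁻²)²)) · ((q²)²)    [power of a power]
= (((p² / r⁻²) · r⁻⁴) / r⁻⁴) · ((q²)²)    [power of a power]
= (((p² / r⁻²) · r⁻⁴) / r⁻⁴) · q⁴    [power of a power]
= p²q⁴r²    [quotient of powers; product of powers]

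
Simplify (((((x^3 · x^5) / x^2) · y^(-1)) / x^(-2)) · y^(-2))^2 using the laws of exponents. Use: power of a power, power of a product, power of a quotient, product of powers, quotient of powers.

(((((x^3 · x^5) / x^2) · y^(-1)) / x^(-2)) · y^(-2))^2
= (((((x^3 · x^5) / x^2) · y^(-1)) / x^(-2))^2) · ((y^(-2))^2)    [power of a product]
= (((((x^3 · x^5) / x^2) · y^(-1))^2) / ((x^(-2))^2)) · ((y^(-2))^2)    [power of a quotient]
= (((((x^3 · x^5) / x^2)^2) · ((y^(-1))^2)) / ((x^(-2))^2)) · ((y^(-2))^2)    [power of a product]
= (((((x^3 · x^5)^2) / ((x^2)^2)) · ((y^(-1))^2)) / ((x^(-2))^2)) · ((y^(-2))^2)    [power of a quotient]
= ((((((x^3)^2) · ((x^5)^2)) / ((x^2)^2)) · ((y^(-1))^2)) / ((x^(-2))^2)) · ((y^(-2))^2)    [power of a product]
= ((((x^6 · ((x^5)^2)) / ((x^2)^2)) · ((y^(-1))^2)) / ((x^(-2))^2)) · ((y^(-2))^2)    [power of a power]
= ((((x^6 · x^10) / ((x^2)^2)) · ((y^(-1))^2)) / ((x^(-2))^2)) · ((y^(-2))^2)    [power of a power]
= (((x^16 / ((x^2)^2)) · ((y^(-1))^2)) / ((x^(-2))^2)) · ((y^(-2))^2)    [product of powers]
= (((x^16 / x^4) · ((y^(-1))^2)) / ((x^(-2))^2)) · ((y^(-2))^2)    [power of a power]
= ((x^12 · ((y^(-1))^2)) / ((x^(-2))^2)) · ((y^(-2))^2)    [quotient of powers]
= ((x^12 · y^(-2)) / ((x^(-2))^2)) · ((y^(-2))^2)    [power of a power]
= ((x^12 · y^(-2)) / x^(-4)) · ((y^(-2))^2)    [power of a power]
= ((x^12 · y^(-2)) / x^(-4)) · y^(-4)    [power of a power]
= x^16y^(-6)    [quotient of powers; product of powers]

x^16y^(-6)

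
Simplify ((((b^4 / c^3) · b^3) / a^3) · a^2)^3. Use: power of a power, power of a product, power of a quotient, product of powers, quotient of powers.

((((b^4 / c^3) · b^3) / a^3) · a^2)^3
= ((((b^4 / c^3) · b^3) / a^3)^3) · ((a^2)^3)    [power of a product]
= ((((b^4 / c^3) · b^3)^3) / ((a^3)^3)) · ((a^2)^3)    [power of a quotient]
= ((((b^4 / c^3)^3) · ((b^3)^3)) / ((a^3)^3)) · ((a^2)^3)    [power of a product]
= (((((b^4)^3) / ((c^3)^3)) · ((b^3)^3)) / ((a^3)^3)) · ((a^2)^3)    [power of a quotient]
= (((b^12 / ((c^3)^3)) · ((b^3)^3)) / ((a^3)^3)) · ((a^2)^3)    [power of a power]
= (((b^12 / c^9) · ((b^3)^3)) / ((a^3)^3)) · ((a^2)^3)    [power of a power]
= (((b^12 / c^9) · b^9) / ((a^3)^3)) · ((a^2)^3)    [power of a power]
= (((b^12 / c^9) · b^9) / a^9) · ((a^2)^3)    [power of a power]
= (((b^12 / c^9) · b^9) / a^9) · a^6    [power of a power]
= a^(-3)b^21c^(-9)    [quotient of powers; product of powers]

a^(-3)b^21c^(-9)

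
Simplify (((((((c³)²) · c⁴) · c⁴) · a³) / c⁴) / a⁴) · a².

(((((((c³)²) · c⁴) · c⁴) · a³) / c⁴) / a⁴) · a²
= (((((c⁶ · c⁴) · c⁴) · a³) / c⁴) / a⁴) · a²    [power of a power]
= ((((c¹⁰ · c⁴) · a³) / c⁴) / a⁴) · a²    [product of powers]
= (((c¹⁴ · a³) / c⁴) / a⁴) · a²    [product of powers]
= a·c¹⁰    [quotient of powers; product of powers]

a·c¹⁰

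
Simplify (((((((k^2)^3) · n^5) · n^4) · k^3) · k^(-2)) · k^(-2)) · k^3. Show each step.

k^8n^9

(((((((k^2)^3) · n^5) · n^4) · k^3) · k^(-2)) · k^(-2)) · k^3
= (((((k^6 · n^5) · n^4) · k^3) · k^(-2)) · k^(-2)) · k^3    [power of a power]
= k^8n^9    [product of powers]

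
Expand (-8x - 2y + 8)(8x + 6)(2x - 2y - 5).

-128x^3 + 96x^2y + 352x^2 + 24xy + 16x + 32xy^2 + 24y^2 - 36y - 240

(-8x - 2y + 8)(8x + 6)(2x - 2y - 5)
= (-64x^2 - 48x - 16xy - 12y + 64x + 48)(2x - 2y - 5)    [distributive law]
= (-64x^2 + 16x - 16xy - 12y + 48)(2x - 2y - 5)    [combine like terms]
= -128x^3 + 128x^2y + 320x^2 + 32x^2 - 32xy - 80x - 32x^2y + 32xy^2 + 80xy - 24xy + 24y^2 + 60y + 96x - 96y - 240    [distributive law]
= -128x^3 + 96x^2y + 352x^2 + 24xy + 16x + 32xy^2 + 24y^2 - 36y - 240    [combine like terms]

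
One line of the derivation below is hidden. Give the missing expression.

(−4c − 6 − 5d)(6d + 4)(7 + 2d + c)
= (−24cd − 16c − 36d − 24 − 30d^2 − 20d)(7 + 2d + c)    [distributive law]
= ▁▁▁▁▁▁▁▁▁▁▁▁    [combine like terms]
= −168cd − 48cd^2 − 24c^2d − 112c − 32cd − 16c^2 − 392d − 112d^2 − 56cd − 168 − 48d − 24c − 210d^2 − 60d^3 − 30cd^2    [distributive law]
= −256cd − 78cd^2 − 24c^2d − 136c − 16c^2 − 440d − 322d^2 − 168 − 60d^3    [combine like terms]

By combine like terms:

(−24cd − 16c − 56d − 24 − 30d^2)(7 + 2d + c)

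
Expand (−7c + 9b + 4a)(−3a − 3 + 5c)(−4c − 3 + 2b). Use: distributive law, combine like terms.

−164ac^2 − 75ac + 190abc + 21c^2 − 63c + 15bc + 140c^3 − 250bc^2 + 57ab − 54ab^2 + 81b − 54b^2 + 90b^2c + 48a^2c + 36a^2 − 24a^2b + 36a

(−7c + 9b + 4a)(−3a − 3 + 5c)(−4c − 3 + 2b)
= (21ac + 21c − 35c^2 − 27ab − 27b + 45bc − 12a^2 − 12a + 20ac)(−4c − 3 + 2b)    [distributive law]
= (41ac + 21c − 35c^2 − 27ab − 27b + 45bc − 12a^2 − 12a)(−4c − 3 + 2b)    [combine like terms]
= −164ac^2 − 123ac + 82abc − 84c^2 − 63c + 42bc + 140c^3 + 105c^2 − 70bc^2 + 108abc + 81ab − 54ab^2 + 108bc + 81b − 54b^2 − 180bc^2 − 135bc + 90b^2c + 48a^2c + 36a^2 − 24a^2b + 48ac + 36a − 24ab    [distributive law]
= −164ac^2 − 75ac + 190abc + 21c^2 − 63c + 15bc + 140c^3 − 250bc^2 + 57ab − 54ab^2 + 81b − 54b^2 + 90b^2c + 48a^2c + 36a^2 − 24a^2b + 36a    [combine like terms]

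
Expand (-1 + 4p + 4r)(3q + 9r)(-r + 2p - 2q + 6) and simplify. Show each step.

93qr + 66pq + 6q^2 - 18q + 225r^2 + 198pr - 54r - 60pqr + 24p^2q - 24pq^2 + 36pr^2 + 72p^2r - 84qr^2 - 24q^2r - 36r^3

(-1 + 4p + 4r)(3q + 9r)(-r + 2p - 2q + 6)
= (-3q - 9r + 12pq + 36pr + 12qr + 36r^2)(-r + 2p - 2q + 6)    [distributive law]
= 3qr - 6pq + 6q^2 - 18q + 9r^2 - 18pr + 18qr - 54r - 12pqr + 24p^2q - 24pq^2 + 72pq - 36pr^2 + 72p^2r - 72pqr + 216pr - 12qr^2 + 24pqr - 24q^2r + 72qr - 36r^3 + 72pr^2 - 72qr^2 + 216r^2    [distributive law]
= 93qr + 66pq + 6q^2 - 18q + 225r^2 + 198pr - 54r - 60pqr + 24p^2q - 24pq^2 + 36pr^2 + 72p^2r - 84qr^2 - 24q^2r - 36r^3    [combine like terms]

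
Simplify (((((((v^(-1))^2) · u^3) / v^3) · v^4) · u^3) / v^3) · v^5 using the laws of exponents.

(((((((v^(-1))^2) · u^3) / v^3) · v^4) · u^3) / v^3) · v^5
= (((((v^(-2) · u^3) / v^3) · v^4) · u^3) / v^3) · v^5    [power of a power]
= u^6v    [quotient of powers; product of powers]

u^6v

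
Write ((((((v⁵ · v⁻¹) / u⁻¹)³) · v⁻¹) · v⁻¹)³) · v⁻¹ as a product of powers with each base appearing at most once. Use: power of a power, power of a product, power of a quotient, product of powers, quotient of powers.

((((((v⁵ · v⁻¹) / u⁻¹)³) · v⁻¹) · v⁻¹)³) · v⁻¹
= ((((((v⁵ · v⁻¹) / u⁻¹)³) · v⁻¹)³) · ((v⁻¹)³)) · v⁻¹    [power of a product]
= ((((((v⁵ · v⁻¹) / u⁻¹)³)³) · ((v⁻¹)³)) · ((v⁻¹)³)) · v⁻¹    [power of a product]
= (((((v⁵ · v⁻¹) / u⁻¹)⁹) · ((v⁻¹)³)) · ((v⁻¹)³)) · v⁻¹    [power of a power]
= (((((v⁵ · v⁻¹)⁹) / ((u⁻¹)⁹)) · ((v⁻¹)³)) · ((v⁻¹)³)) · v⁻¹    [power of a quotient]
= ((((((v⁵)⁹) · ((v⁻¹)⁹)) / ((u⁻¹)⁹)) · ((v⁻¹)³)) · ((v⁻¹)³)) · v⁻¹    [power of a product]
= ((((v⁴⁵ · ((v⁻¹)⁹)) / ((u⁻¹)⁹)) · ((v⁻¹)³)) · ((v⁻¹)³)) · v⁻¹    [power of a power]
= ((((v⁴⁵ · v⁻⁹) / ((u⁻¹)⁹)) · ((v⁻¹)³)) · ((v⁻¹)³)) · v⁻¹    [power of a power]
= (((v³⁶ / ((u⁻¹)⁹)) · ((v⁻¹)³)) · ((v⁻¹)³)) · v⁻¹    [product of powers]
= (((v³⁶ / u⁻⁹) · ((v⁻¹)³)) · ((v⁻¹)³)) · v⁻¹    [power of a power]
= (((v³⁶ / u⁻⁹) · v⁻³) · ((v⁻¹)³)) · v⁻¹    [power of a power]
= (((v³⁶ / u⁻⁹) · v⁻³) · v⁻³) · v⁻¹    [power of a power]
= u⁹v²⁹    [quotient of powers; product of powers]

u⁹v²⁹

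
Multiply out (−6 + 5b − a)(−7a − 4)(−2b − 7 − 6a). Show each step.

273ab − 466a − 325a² + 92b − 168 + 70ab² + 196a²b + 40b² − 42a³

(−6 + 5b − a)(−7a − 4)(−2b − 7 − 6a)
= (42a + 24 − 35ab − 20b + 7a² + 4a)(−2b − 7 − 6a)    [distributive law]
= (46a + 24 − 35ab − 20b + 7a²)(−2b − 7 − 6a)    [combine like terms]
= −92ab − 322a − 276a² − 48b − 168 − 144a + 70ab² + 245ab + 210a²b + 40b² + 140b + 120ab − 14a²b − 49a² − 42a³    [distributive law]
= 273ab − 466a − 325a² + 92b − 168 + 70ab² + 196a²b + 40b² − 42a³    [combine like terms]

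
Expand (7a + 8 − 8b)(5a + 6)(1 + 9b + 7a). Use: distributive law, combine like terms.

(7a + 8 − 8b)(5a + 6)(1 + 9b + 7a)
= (35a² + 42a + 40a + 48 − 40ab − 48b)(1 + 9b + 7a)    [distributive law]
= (35a² + 82a + 48 − 40ab − 48b)(1 + 9b + 7a)    [combine like terms]
= 35a² + 315a²b + 245a³ + 82a + 738ab + 574a² + 48 + 432b + 336a − 40ab − 360ab² − 280a²b − 48b − 432b² − 336ab    [distributive law]
= 609a² + 35a²b + 245a³ + 418a + 362ab + 48 + 384b − 360ab² − 432b²    [combine like terms]

609a² + 35a²b + 245a³ + 418a + 362ab + 48 + 384b − 360ab² − 432b²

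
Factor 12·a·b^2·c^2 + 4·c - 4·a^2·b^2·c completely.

12·a·b^2·c^2 + 4·c - 4·a^2·b^2·c
= 4(3·a·b^2·c^2 + c - a^2·b^2·c)    [factor out 4]
= 4·c(3·a·b^2·c + 1 - a^2·b^2)    [factor out c]

4·c(3·a·b^2·c + 1 - a^2·b^2)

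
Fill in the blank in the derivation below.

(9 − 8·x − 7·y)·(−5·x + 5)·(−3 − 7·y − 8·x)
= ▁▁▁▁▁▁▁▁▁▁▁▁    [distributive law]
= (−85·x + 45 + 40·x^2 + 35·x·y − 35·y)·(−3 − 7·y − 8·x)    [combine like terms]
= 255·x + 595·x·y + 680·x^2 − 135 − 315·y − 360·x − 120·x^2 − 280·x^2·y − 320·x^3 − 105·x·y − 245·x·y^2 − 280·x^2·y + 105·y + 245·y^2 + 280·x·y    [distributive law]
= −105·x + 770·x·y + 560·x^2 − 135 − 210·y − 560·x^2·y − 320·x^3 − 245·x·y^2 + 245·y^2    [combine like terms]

After distributive law, the bracketed line is:

(−45·x + 45 + 40·x^2 − 40·x + 35·x·y − 35·y)·(−3 − 7·y − 8·x)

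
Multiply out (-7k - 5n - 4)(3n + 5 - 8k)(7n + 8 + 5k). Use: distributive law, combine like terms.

(-7k - 5n - 4)(3n + 5 - 8k)(7n + 8 + 5k)
= (-21kn - 35k + 56k^2 - 15n^2 - 25n + 40kn - 12n - 20 + 32k)(7n + 8 + 5k)    [distributive law]
= (19kn - 3k + 56k^2 - 15n^2 - 37n - 20)(7n + 8 + 5k)    [combine like terms]
= 133kn^2 + 152kn + 95k^2n - 21kn - 24k - 15k^2 + 392k^2n + 448k^2 + 280k^3 - 105n^3 - 120n^2 - 75kn^2 - 259n^2 - 296n - 185kn - 140n - 160 - 100k    [distributive law]
= 58kn^2 - 54kn + 487k^2n - 124k + 433k^2 + 280k^3 - 105n^3 - 379n^2 - 436n - 160    [combine like terms]

58kn^2 - 54kn + 487k^2n - 124k + 433k^2 + 280k^3 - 105n^3 - 379n^2 - 436n - 160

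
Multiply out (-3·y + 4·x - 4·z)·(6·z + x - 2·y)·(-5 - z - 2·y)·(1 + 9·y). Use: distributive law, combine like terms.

(-3·y + 4·x - 4·z)·(6·z + x - 2·y)·(-5 - z - 2·y)·(1 + 9·y)
= (-18·y·z - 3·x·y + 6·y² + 24·x·z + 4·x² - 8·x·y - 24·z² - 4·x·z + 8·y·z)·(-5 - z - 2·y)·(1 + 9·y)    [distributive law]
= (-10·y·z - 11·x·y + 6·y² + 20·x·z + 4·x² - 24·z²)·(-5 - z - 2·y)·(1 + 9·y)    [combine like terms]
= (50·y·z + 10·y·z² + 20·y²·z + 55·x·y + 11·x·y·z + 22·x·y² - 30·y² - 6·y²·z - 12·y³ - 100·x·z - 20·x·z² - 40·x·y·z - 20·x² - 4·x²·z - 8·x²·y + 120·z² + 24·z³ + 48·y·z²)·(1 + 9·y)    [distributive law]
= (50·y·z + 58·y·z² + 14·y²·z + 55·x·y - 29·x·y·z + 22·x·y² - 30·y² - 12·y³ - 100·x·z - 20·x·z² - 20·x² - 4·x²·z - 8·x²·y + 120·z² + 24·z³)·(1 + 9·y)    [combine like terms]
= 50·y·z + 450·y²·z + 58·y·z² + 522·y²·z² + 14·y²·z + 126·y³·z + 55·x·y + 495·x·y² - 29·x·y·z - 261·x·y²·z + 22·x·y² + 198·x·y³ - 30·y² - 270·y³ - 12·y³ - 108·y⁴ - 100·x·z - 900·x·y·z - 20·x·z² - 180·x·y·z² - 20·x² - 180·x²·y - 4·x²·z - 36·x²·y·z - 8·x²·y - 72·x²·y² + 120·z² + 1080·y·z² + 24·z³ + 216·y·z³    [distributive law]
= 50·y·z + 464·y²·z + 1138·y·z² + 522·y²·z² + 126·y³·z + 55·x·y + 517·x·y² - 929·x·y·z - 261·x·y²·z + 198·x·y³ - 30·y² - 282·y³ - 108·y⁴ - 100·x·z - 20·x·z² - 180·x·y·z² - 20·x² - 188·x²·y - 4·x²·z - 36·x²·y·z - 72·x²·y² + 120·z² + 24·z³ + 216·y·z³    [combine like terms]

50·y·z + 464·y²·z + 1138·y·z² + 522·y²·z² + 126·y³·z + 55·x·y + 517·x·y² - 929·x·y·z - 261·x·y²·z + 198·x·y³ - 30·y² - 282·y³ - 108·y⁴ - 100·x·z - 20·x·z² - 180·x·y·z² - 20·x² - 188·x²·y - 4·x²·z - 36·x²·y·z - 72·x²·y² + 120·z² + 24·z³ + 216·y·z³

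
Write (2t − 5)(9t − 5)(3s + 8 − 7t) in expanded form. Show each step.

(2t − 5)(9t − 5)(3s + 8 − 7t)
= (18t^2 − 10t − 45t + 25)(3s + 8 − 7t)    [distributive law]
= (18t^2 − 55t + 25)(3s + 8 − 7t)    [combine like terms]
= 54st^2 + 144t^2 − 126t^3 − 165st − 440t + 385t^2 + 75s + 200 − 175t    [distributive law]
= 54st^2 + 529t^2 − 126t^3 − 165st − 615t + 75s + 200    [combine like terms]

54st^2 + 529t^2 − 126t^3 − 165st − 615t + 75s + 200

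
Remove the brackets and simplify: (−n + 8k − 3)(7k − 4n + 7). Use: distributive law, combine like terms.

(−n + 8k − 3)(7k − 4n + 7)
= −7kn + 4n^2 − 7n + 56k^2 − 32kn + 56k − 21k + 12n − 21    [distributive law]
= −39kn + 4n^2 + 5n + 56k^2 + 35k − 21    [combine like terms]

−39kn + 4n^2 + 5n + 56k^2 + 35k − 21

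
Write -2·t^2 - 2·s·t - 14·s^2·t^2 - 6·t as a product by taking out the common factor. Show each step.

2·t(-t - s - 7·s^2·t - 3)

-2·t^2 - 2·s·t - 14·s^2·t^2 - 6·t
= 2(-t^2 - s·t - 7·s^2·t^2 - 3·t)    [factor out 2]
= 2·t(-t - s - 7·s^2·t - 3)    [factor out t]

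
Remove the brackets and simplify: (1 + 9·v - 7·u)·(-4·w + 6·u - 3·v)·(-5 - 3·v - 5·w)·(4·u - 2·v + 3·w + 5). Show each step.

-860·u·w + 1040·v·w + 160·w² + 100·w - 2306·u·v·w + 1233·v²·w + 1481·v·w² - 1130·u·w² + 60·w³ + 930·u² - 1845·u·v - 150·u - 1362·u²·v + 237·u·v² + 1000·u²·w + 690·v² + 75·v + 117·v³ + 1215·u·v²·w - 243·v³·w + 369·v²·w² - 377·u·v·w² + 540·v·w³ - 1152·u²·v² + 774·u·v³ - 1878·u²·v·w - 162·v⁴ + 70·u²·w² - 420·u·w³ + 840·u³ + 504·u³·v + 840·u³·w

(1 + 9·v - 7·u)·(-4·w + 6·u - 3·v)·(-5 - 3·v - 5·w)·(4·u - 2·v + 3·w + 5)
= (-4·w + 6·u - 3·v - 36·v·w + 54·u·v - 27·v² + 28·u·w - 42·u² + 21·u·v)·(-5 - 3·v - 5·w)·(4·u - 2·v + 3·w + 5)    [distributive law]
= (-4·w + 6·u - 3·v - 36·v·w + 75·u·v - 27·v² + 28·u·w - 42·u²)·(-5 - 3·v - 5·w)·(4·u - 2·v + 3·w + 5)    [combine like terms]
= (20·w + 12·v·w + 20·w² - 30·u - 18·u·v - 30·u·w + 15·v + 9·v² + 15·v·w + 180·v·w + 108·v²·w + 180·v·w² - 375·u·v - 225·u·v² - 375·u·v·w + 135·v² + 81·v³ + 135·v²·w - 140·u·w - 84·u·v·w - 140·u·w² + 210·u² + 126·u²·v + 210·u²·w)·(4·u - 2·v + 3·w + 5)    [distributive law]
= (20·w + 207·v·w + 20·w² - 30·u - 393·u·v - 170·u·w + 15·v + 144·v² + 243·v²·w + 180·v·w² - 225·u·v² - 459·u·v·w + 81·v³ - 140·u·w² + 210·u² + 126·u²·v + 210·u²·w)·(4·u - 2·v + 3·w + 5)    [combine like terms]
= 80·u·w - 40·v·w + 60·w² + 100·w + 828·u·v·w - 414·v²·w + 621·v·w² + 1035·v·w + 80·u·w² - 40·v·w² + 60·w³ + 100·w² - 120·u² + 60·u·v - 90·u·w - 150·u - 1572·u²·v + 786·u·v² - 1179·u·v·w - 1965·u·v - 680·u²·w + 340·u·v·w - 510·u·w² - 850·u·w + 60·u·v - 30·v² + 45·v·w + 75·v + 576·u·v² - 288·v³ + 432·v²·w + 720·v² + 972·u·v²·w - 486·v³·w + 729·v²·w² + 1215·v²·w + 720·u·v·w² - 360·v²·w² + 540·v·w³ + 900·v·w² - 900·u²·v² + 450·u·v³ - 675·u·v²·w - 1125·u·v² - 1836·u²·v·w + 918·u·v²·w - 1377·u·v·w² - 2295·u·v·w + 324·u·v³ - 162·v⁴ + 243·v³·w + 405·v³ - 560·u²·w² + 280·u·v·w² - 420·u·w³ - 700·u·w² + 840·u³ - 420·u²·v + 630·u²·w + 1050·u² + 504·u³·v - 252·u²·v² + 378·u²·v·w + 630·u²·v + 840·u³·w - 420·u²·v·w + 630·u²·w² + 1050·u²·w    [distributive law]
= -860·u·w + 1040·v·w + 160·w² + 100·w - 2306·u·v·w + 1233·v²·w + 1481·v·w² - 1130·u·w² + 60·w³ + 930·u² - 1845·u·v - 150·u - 1362·u²·v + 237·u·v² + 1000·u²·w + 690·v² + 75·v + 117·v³ + 1215·u·v²·w - 243·v³·w + 369·v²·w² - 377·u·v·w² + 540·v·w³ - 1152·u²·v² + 774·u·v³ - 1878·u²·v·w - 162·v⁴ + 70·u²·w² - 420·u·w³ + 840·u³ + 504·u³·v + 840·u³·w    [combine like terms]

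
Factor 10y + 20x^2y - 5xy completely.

10y + 20x^2y - 5xy
= 5(2y + 4x^2y - xy)    [factor out 5]
= 5y(2 + 4x^2 - x)    [factor out y]

5y(2 + 4x^2 - x)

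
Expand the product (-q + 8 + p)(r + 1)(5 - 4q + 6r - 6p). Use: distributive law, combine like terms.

-43qr + 4q^2r - 6qr^2 + 2pqr - 37q + 4q^2 + 2pq + 88r + 48r^2 - 37pr + 40 - 43p + 6pr^2 - 6p^2r - 6p^2

(-q + 8 + p)(r + 1)(5 - 4q + 6r - 6p)
= (-qr - q + 8r + 8 + pr + p)(5 - 4q + 6r - 6p)    [distributive law]
= -5qr + 4q^2r - 6qr^2 + 6pqr - 5q + 4q^2 - 6qr + 6pq + 40r - 32qr + 48r^2 - 48pr + 40 - 32q + 48r - 48p + 5pr - 4pqr + 6pr^2 - 6p^2r + 5p - 4pq + 6pr - 6p^2    [distributive law]
= -43qr + 4q^2r - 6qr^2 + 2pqr - 37q + 4q^2 + 2pq + 88r + 48r^2 - 37pr + 40 - 43p + 6pr^2 - 6p^2r - 6p^2    [combine like terms]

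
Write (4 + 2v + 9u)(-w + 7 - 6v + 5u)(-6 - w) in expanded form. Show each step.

-4w + 4w^2 - 168 + 60v + 22vw - 498u - 29uw + 2vw^2 + 72v^2 + 12v^2w + 264uv + 44uvw + 9uw^2 - 270u^2 - 45u^2w

(4 + 2v + 9u)(-w + 7 - 6v + 5u)(-6 - w)
= (-4w + 28 - 24v + 20u - 2vw + 14v - 12v^2 + 10uv - 9uw + 63u - 54uv + 45u^2)(-6 - w)    [distributive law]
= (-4w + 28 - 10v + 83u - 2vw - 12v^2 - 44uv - 9uw + 45u^2)(-6 - w)    [combine like terms]
= 24w + 4w^2 - 168 - 28w + 60v + 10vw - 498u - 83uw + 12vw + 2vw^2 + 72v^2 + 12v^2w + 264uv + 44uvw + 54uw + 9uw^2 - 270u^2 - 45u^2w    [distributive law]
= -4w + 4w^2 - 168 + 60v + 22vw - 498u - 29uw + 2vw^2 + 72v^2 + 12v^2w + 264uv + 44uvw + 9uw^2 - 270u^2 - 45u^2w    [combine like terms]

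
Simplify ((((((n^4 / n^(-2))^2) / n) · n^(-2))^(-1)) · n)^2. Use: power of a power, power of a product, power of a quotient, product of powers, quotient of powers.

n^(-16)

((((((n^4 / n^(-2))^2) / n) · n^(-2))^(-1)) · n)^2
= ((((((n^4 / n^(-2))^2) / n) · n^(-2))^(-1))^2) · (n^2)    [power of a product]
= (((((n^4 / n^(-2))^2) / n) · n^(-2))^(-2)) · (n^2)    [power of a power]
= (((((n^4 / n^(-2))^2) / n)^(-2)) · ((n^(-2))^(-2))) · (n^2)    [power of a product]
= (((((n^4 / n^(-2))^2)^(-2)) / (n^(-2))) · ((n^(-2))^(-2))) · (n^2)    [power of a quotient]
= ((((n^4 / n^(-2))^(-4)) / (n^(-2))) · ((n^(-2))^(-2))) · (n^2)    [power of a power]
= (((((n^4)^(-4)) / ((n^(-2))^(-4))) / (n^(-2))) · ((n^(-2))^(-2))) · (n^2)    [power of a quotient]
= (((n^(-16) / ((n^(-2))^(-4))) / (n^(-2))) · ((n^(-2))^(-2))) · (n^2)    [power of a power]
= (((n^(-16) / n^8) / (n^(-2))) · ((n^(-2))^(-2))) · (n^2)    [power of a power]
= ((n^(-24) / (n^(-2))) · ((n^(-2))^(-2))) · (n^2)    [quotient of powers]
= (n^(-22) · ((n^(-2))^(-2))) · (n^2)    [quotient of powers]
= (n^(-22) · n^4) · (n^2)    [power of a power]
= n^(-18) · (n^2)    [product of powers]
= n^(-16)    [product of powers]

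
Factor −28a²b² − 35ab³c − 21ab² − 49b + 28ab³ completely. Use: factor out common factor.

−28a²b² − 35ab³c − 21ab² − 49b + 28ab³
= 7(−4a²b² − 5ab³c − 3ab² − 7b + 4ab³)    [factor out 7]
= 7b(−4a²b − 5ab²c − 3ab − 7 + 4ab²)    [factor out b]

7b(−4a²b − 5ab²c − 3ab − 7 + 4ab²)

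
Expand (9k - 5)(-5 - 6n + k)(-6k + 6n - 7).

237k² - 102kn + 200k + 378k²n - 324kn² - 54k³ - 60n - 175 + 180n²

(9k - 5)(-5 - 6n + k)(-6k + 6n - 7)
= (-45k - 54kn + 9k² + 25 + 30n - 5k)(-6k + 6n - 7)    [distributive law]
= (-50k - 54kn + 9k² + 25 + 30n)(-6k + 6n - 7)    [combine like terms]
= 300k² - 300kn + 350k + 324k²n - 324kn² + 378kn - 54k³ + 54k²n - 63k² - 150k + 150n - 175 - 180kn + 180n² - 210n    [distributive law]
= 237k² - 102kn + 200k + 378k²n - 324kn² - 54k³ - 60n - 175 + 180n²    [combine like terms]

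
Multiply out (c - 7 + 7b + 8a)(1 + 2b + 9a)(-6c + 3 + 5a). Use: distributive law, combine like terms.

(c - 7 + 7b + 8a)(1 + 2b + 9a)(-6c + 3 + 5a)
= (c + 2bc + 9ac - 7 - 14b - 63a + 7b + 14b² + 63ab + 8a + 16ab + 72a²)(-6c + 3 + 5a)    [distributive law]
= (c + 2bc + 9ac - 7 - 7b - 55a + 14b² + 79ab + 72a²)(-6c + 3 + 5a)    [combine like terms]
= -6c² + 3c + 5ac - 12bc² + 6bc + 10abc - 54ac² + 27ac + 45a²c + 42c - 21 - 35a + 42bc - 21b - 35ab + 330ac - 165a - 275a² - 84b²c + 42b² + 70ab² - 474abc + 237ab + 395a²b - 432a²c + 216a² + 360a³    [distributive law]
= -6c² + 45c + 362ac - 12bc² + 48bc - 464abc - 54ac² - 387a²c - 21 - 200a - 21b + 202ab - 59a² - 84b²c + 42b² + 70ab² + 395a²b + 360a³    [combine like terms]

-6c² + 45c + 362ac - 12bc² + 48bc - 464abc - 54ac² - 387a²c - 21 - 200a - 21b + 202ab - 59a² - 84b²c + 42b² + 70ab² + 395a²b + 360a³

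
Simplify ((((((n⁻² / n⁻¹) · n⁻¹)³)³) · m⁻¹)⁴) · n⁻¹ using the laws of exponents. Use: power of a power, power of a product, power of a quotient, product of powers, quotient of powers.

m⁻⁴n⁻⁷³

((((((n⁻² / n⁻¹) · n⁻¹)³)³) · m⁻¹)⁴) · n⁻¹
= ((((((n⁻² / n⁻¹) · n⁻¹)³)³)⁴) · ((m⁻¹)⁴)) · n⁻¹    [power of a product]
= (((((n⁻² / n⁻¹) · n⁻¹)³)¹²) · ((m⁻¹)⁴)) · n⁻¹    [power of a power]
= ((((n⁻² / n⁻¹) · n⁻¹)³⁶) · ((m⁻¹)⁴)) · n⁻¹    [power of a power]
= ((((n⁻² / n⁻¹)³⁶) · ((n⁻¹)³⁶)) · ((m⁻¹)⁴)) · n⁻¹    [power of a product]
= (((((n⁻²)³⁶) / ((n⁻¹)³⁶)) · ((n⁻¹)³⁶)) · ((m⁻¹)⁴)) · n⁻¹    [power of a quotient]
= (((n⁻⁷² / ((n⁻¹)³⁶)) · ((n⁻¹)³⁶)) · ((m⁻¹)⁴)) · n⁻¹    [power of a power]
= (((n⁻⁷² / n⁻³⁶) · ((n⁻¹)³⁶)) · ((m⁻¹)⁴)) · n⁻¹    [power of a power]
= ((n⁻³⁶ · ((n⁻¹)³⁶)) · ((m⁻¹)⁴)) · n⁻¹    [quotient of powers]
= ((n⁻³⁶ · n⁻³⁶) · ((m⁻¹)⁴)) · n⁻¹    [power of a power]
= (n⁻⁷² · ((m⁻¹)⁴)) · n⁻¹    [product of powers]
= (n⁻⁷² · m⁻⁴) · n⁻¹    [power of a power]
= m⁻⁴n⁻⁷³    [product of powers]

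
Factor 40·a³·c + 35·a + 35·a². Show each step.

5·a(8·a²·c + 7 + 7·a)

40·a³·c + 35·a + 35·a²
= 5(8·a³·c + 7·a + 7·a²)    [factor out 5]
= 5·a(8·a²·c + 7 + 7·a)    [factor out a]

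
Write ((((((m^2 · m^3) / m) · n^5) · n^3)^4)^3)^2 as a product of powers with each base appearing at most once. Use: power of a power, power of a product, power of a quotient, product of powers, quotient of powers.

m^96n^192

((((((m^2 · m^3) / m) · n^5) · n^3)^4)^3)^2
= (((((m^2 · m^3) / m) · n^5) · n^3)^4)^6    [power of a power]
= ((((m^2 · m^3) / m) · n^5) · n^3)^24    [power of a power]
= ((((m^2 · m^3) / m) · n^5)^24) · ((n^3)^24)    [power of a product]
= ((((m^2 · m^3) / m)^24) · ((n^5)^24)) · ((n^3)^24)    [power of a product]
= ((((m^2 · m^3)^24) / (m^24)) · ((n^5)^24)) · ((n^3)^24)    [power of a quotient]
= (((((m^2)^24) · ((m^3)^24)) / (m^24)) · ((n^5)^24)) · ((n^3)^24)    [power of a product]
= (((m^48 · ((m^3)^24)) / (m^24)) · ((n^5)^24)) · ((n^3)^24)    [power of a power]
= (((m^48 · m^72) / (m^24)) · ((n^5)^24)) · ((n^3)^24)    [power of a power]
= ((m^120 / (m^24)) · ((n^5)^24)) · ((n^3)^24)    [product of powers]
= (m^96 · ((n^5)^24)) · ((n^3)^24)    [quotient of powers]
= (m^96 · n^120) · ((n^3)^24)    [power of a power]
= (m^96 · n^120) · n^72    [power of a power]
= m^96n^192    [product of powers]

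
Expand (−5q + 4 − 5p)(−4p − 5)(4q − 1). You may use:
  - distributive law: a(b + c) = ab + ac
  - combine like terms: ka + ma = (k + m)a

(−5q + 4 − 5p)(−4p − 5)(4q − 1)
= (20pq + 25q − 16p − 20 + 20p^2 + 25p)(4q − 1)    [distributive law]
= (20pq + 25q + 9p − 20 + 20p^2)(4q − 1)    [combine like terms]
= 80pq^2 − 20pq + 100q^2 − 25q + 36pq − 9p − 80q + 20 + 80p^2q − 20p^2    [distributive law]
= 80pq^2 + 16pq + 100q^2 − 105q − 9p + 20 + 80p^2q − 20p^2    [combine like terms]

80pq^2 + 16pq + 100q^2 − 105q − 9p + 20 + 80p^2q − 20p^2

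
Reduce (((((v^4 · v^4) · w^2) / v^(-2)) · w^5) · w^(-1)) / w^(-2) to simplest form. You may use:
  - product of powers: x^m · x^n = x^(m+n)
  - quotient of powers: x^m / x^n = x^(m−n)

(((((v^4 · v^4) · w^2) / v^(-2)) · w^5) · w^(-1)) / w^(-2)
= ((((v^8 · w^2) / v^(-2)) · w^5) · w^(-1)) / w^(-2)    [product of powers]
= v^10w^8    [quotient of powers; product of powers]

v^10w^8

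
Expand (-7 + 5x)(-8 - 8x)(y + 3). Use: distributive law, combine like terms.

(-7 + 5x)(-8 - 8x)(y + 3)
= (56 + 56x - 40x - 40x²)(y + 3)    [distributive law]
= (56 + 16x - 40x²)(y + 3)    [combine like terms]
= 56y + 168 + 16xy + 48x - 40x²y - 120x²    [distributive law]

56y + 168 + 16xy + 48x - 40x²y - 120x²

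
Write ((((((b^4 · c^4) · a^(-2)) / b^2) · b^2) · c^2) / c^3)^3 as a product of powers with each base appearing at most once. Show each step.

((((((b^4 · c^4) · a^(-2)) / b^2) · b^2) · c^2) / c^3)^3
= ((((((b^4 · c^4) · a^(-2)) / b^2) · b^2) · c^2)^3) / ((c^3)^3)    [power of a quotient]
= ((((((b^4 · c^4) · a^(-2)) / b^2) · b^2)^3) · ((c^2)^3)) / ((c^3)^3)    [power of a product]
= ((((((b^4 · c^4) · a^(-2)) / b^2)^3) · ((b^2)^3)) · ((c^2)^3)) / ((c^3)^3)    [power of a product]
= ((((((b^4 · c^4) · a^(-2))^3) / ((b^2)^3)) · ((b^2)^3)) · ((c^2)^3)) / ((c^3)^3)    [power of a quotient]
= ((((((b^4 · c^4)^3) · ((a^(-2))^3)) / ((b^2)^3)) · ((b^2)^3)) · ((c^2)^3)) / ((c^3)^3)    [power of a product]
= (((((((b^4)^3) · ((c^4)^3)) · ((a^(-2))^3)) / ((b^2)^3)) · ((b^2)^3)) · ((c^2)^3)) / ((c^3)^3)    [power of a product]
= (((((b^12 · ((c^4)^3)) · ((a^(-2))^3)) / ((b^2)^3)) · ((b^2)^3)) · ((c^2)^3)) / ((c^3)^3)    [power of a power]
= (((((b^12 · c^12) · ((a^(-2))^3)) / ((b^2)^3)) · ((b^2)^3)) · ((c^2)^3)) / ((c^3)^3)    [power of a power]
= (((((b^12 · c^12) · a^(-6)) / ((b^2)^3)) · ((b^2)^3)) · ((c^2)^3)) / ((c^3)^3)    [power of a power]
= (((((b^12 · c^12) · a^(-6)) / b^6) · ((b^2)^3)) · ((c^2)^3)) / ((c^3)^3)    [power of a power]
= (((((b^12 · c^12) · a^(-6)) / b^6) · b^6) · ((c^2)^3)) / ((c^3)^3)    [power of a power]
= (((((b^12 · c^12) · a^(-6)) / b^6) · b^6) · c^6) / ((c^3)^3)    [power of a power]
= (((((b^12 · c^12) · a^(-6)) / b^6) · b^6) · c^6) / c^9    [power of a power]
= a^(-6)b^12c^9    [quotient of powers; product of powers]

a^(-6)b^12c^9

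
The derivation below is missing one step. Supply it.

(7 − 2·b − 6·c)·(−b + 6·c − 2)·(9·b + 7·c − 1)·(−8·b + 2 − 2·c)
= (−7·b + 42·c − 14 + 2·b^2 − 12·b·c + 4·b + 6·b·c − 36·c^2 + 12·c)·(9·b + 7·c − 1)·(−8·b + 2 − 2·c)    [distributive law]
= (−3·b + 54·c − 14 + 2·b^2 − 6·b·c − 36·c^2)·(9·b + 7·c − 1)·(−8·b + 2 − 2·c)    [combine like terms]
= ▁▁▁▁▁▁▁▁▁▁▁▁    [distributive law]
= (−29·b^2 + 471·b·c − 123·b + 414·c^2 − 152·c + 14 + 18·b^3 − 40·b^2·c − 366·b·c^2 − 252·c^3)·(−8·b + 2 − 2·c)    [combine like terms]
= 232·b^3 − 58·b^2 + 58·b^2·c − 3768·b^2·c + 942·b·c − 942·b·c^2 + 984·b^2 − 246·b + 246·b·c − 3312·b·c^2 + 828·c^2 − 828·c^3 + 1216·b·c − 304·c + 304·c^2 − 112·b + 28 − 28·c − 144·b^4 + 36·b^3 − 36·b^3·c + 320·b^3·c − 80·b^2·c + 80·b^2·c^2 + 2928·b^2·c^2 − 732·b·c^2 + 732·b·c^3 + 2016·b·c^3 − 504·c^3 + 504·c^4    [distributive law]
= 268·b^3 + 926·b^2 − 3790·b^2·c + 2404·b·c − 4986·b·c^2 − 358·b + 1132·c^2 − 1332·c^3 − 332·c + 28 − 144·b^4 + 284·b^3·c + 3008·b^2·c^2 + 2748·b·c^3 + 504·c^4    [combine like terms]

After distributive law, the bracketed line is:

(−27·b^2 − 21·b·c + 3·b + 486·b·c + 378·c^2 − 54·c − 126·b − 98·c + 14 + 18·b^3 + 14·b^2·c − 2·b^2 − 54·b^2·c − 42·b·c^2 + 6·b·c − 324·b·c^2 − 252·c^3 + 36·c^2)·(−8·b + 2 − 2·c)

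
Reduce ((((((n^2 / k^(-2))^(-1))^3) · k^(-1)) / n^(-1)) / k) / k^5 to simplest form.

((((((n^2 / k^(-2))^(-1))^3) · k^(-1)) / n^(-1)) / k) / k^5
= (((((n^2 / k^(-2))^(-3)) · k^(-1)) / n^(-1)) / k) / k^5    [power of a power]
= ((((((n^2)^(-3)) / ((k^(-2))^(-3))) · k^(-1)) / n^(-1)) / k) / k^5    [power of a quotient]
= ((((n^(-6) / ((k^(-2))^(-3))) · k^(-1)) / n^(-1)) / k) / k^5    [power of a power]
= ((((n^(-6) / k^6) · k^(-1)) / n^(-1)) / k) / k^5    [power of a power]
= k^(-13)n^(-5)    [quotient of powers; product of powers]

k^(-13)n^(-5)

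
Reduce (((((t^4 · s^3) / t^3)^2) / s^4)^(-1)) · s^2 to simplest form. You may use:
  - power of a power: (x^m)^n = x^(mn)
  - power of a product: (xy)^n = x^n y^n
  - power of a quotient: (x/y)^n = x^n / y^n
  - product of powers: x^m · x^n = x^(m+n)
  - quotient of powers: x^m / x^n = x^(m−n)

t^(-2)

(((((t^4 · s^3) / t^3)^2) / s^4)^(-1)) · s^2
= (((((t^4 · s^3) / t^3)^2)^(-1)) / ((s^4)^(-1))) · s^2    [power of a quotient]
= ((((t^4 · s^3) / t^3)^(-2)) / ((s^4)^(-1))) · s^2    [power of a power]
= ((((t^4 · s^3)^(-2)) / ((t^3)^(-2))) / ((s^4)^(-1))) · s^2    [power of a quotient]
= (((((t^4)^(-2)) · ((s^3)^(-2))) / ((t^3)^(-2))) / ((s^4)^(-1))) · s^2    [power of a product]
= (((t^(-8) · ((s^3)^(-2))) / ((t^3)^(-2))) / ((s^4)^(-1))) · s^2    [power of a power]
= (((t^(-8) · s^(-6)) / ((t^3)^(-2))) / ((s^4)^(-1))) · s^2    [power of a power]
= (((t^(-8) · s^(-6)) / t^(-6)) / ((s^4)^(-1))) · s^2    [power of a power]
= (((t^(-8) · s^(-6)) / t^(-6)) / s^(-4)) · s^2    [power of a power]
= t^(-2)    [quotient of powers; product of powers]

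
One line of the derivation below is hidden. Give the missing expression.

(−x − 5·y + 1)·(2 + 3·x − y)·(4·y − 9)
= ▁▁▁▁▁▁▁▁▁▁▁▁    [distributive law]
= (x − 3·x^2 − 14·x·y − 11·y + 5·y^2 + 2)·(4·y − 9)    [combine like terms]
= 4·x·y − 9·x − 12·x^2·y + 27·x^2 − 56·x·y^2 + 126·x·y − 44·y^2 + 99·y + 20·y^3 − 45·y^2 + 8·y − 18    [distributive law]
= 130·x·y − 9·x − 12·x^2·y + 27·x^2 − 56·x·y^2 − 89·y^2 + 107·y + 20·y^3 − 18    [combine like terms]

By distributive law:

(−2·x − 3·x^2 + x·y − 10·y − 15·x·y + 5·y^2 + 2 + 3·x − y)·(4·y − 9)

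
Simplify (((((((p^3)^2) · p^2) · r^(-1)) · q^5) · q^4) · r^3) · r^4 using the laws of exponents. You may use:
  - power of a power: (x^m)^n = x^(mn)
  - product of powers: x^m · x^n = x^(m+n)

p^8·q^9·r^6

(((((((p^3)^2) · p^2) · r^(-1)) · q^5) · q^4) · r^3) · r^4
= (((((p^6 · p^2) · r^(-1)) · q^5) · q^4) · r^3) · r^4    [power of a power]
= ((((p^8 · r^(-1)) · q^5) · q^4) · r^3) · r^4    [product of powers]
= p^8·q^9·r^6    [product of powers]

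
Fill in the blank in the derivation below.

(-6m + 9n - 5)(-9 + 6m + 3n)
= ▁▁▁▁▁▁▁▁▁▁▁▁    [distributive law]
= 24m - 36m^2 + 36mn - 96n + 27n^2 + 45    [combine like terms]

Applying distributive law to the line above:

54m - 36m^2 - 18mn - 81n + 54mn + 27n^2 + 45 - 30m - 15n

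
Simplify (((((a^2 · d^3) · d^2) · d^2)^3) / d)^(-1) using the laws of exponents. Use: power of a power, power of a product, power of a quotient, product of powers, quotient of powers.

(((((a^2 · d^3) · d^2) · d^2)^3) / d)^(-1)
= (((((a^2 · d^3) · d^2) · d^2)^3)^(-1)) / (d^(-1))    [power of a quotient]
= ((((a^2 · d^3) · d^2) · d^2)^(-3)) / (d^(-1))    [power of a power]
= ((((a^2 · d^3) · d^2)^(-3)) · ((d^2)^(-3))) / (d^(-1))    [power of a product]
= ((((a^2 · d^3)^(-3)) · ((d^2)^(-3))) · ((d^2)^(-3))) / (d^(-1))    [power of a product]
= (((((a^2)^(-3)) · ((d^3)^(-3))) · ((d^2)^(-3))) · ((d^2)^(-3))) / (d^(-1))    [power of a product]
= (((a^(-6) · ((d^3)^(-3))) · ((d^2)^(-3))) · ((d^2)^(-3))) / (d^(-1))    [power of a power]
= (((a^(-6) · d^(-9)) · ((d^2)^(-3))) · ((d^2)^(-3))) / (d^(-1))    [power of a power]
= (((a^(-6) · d^(-9)) · d^(-6)) · ((d^2)^(-3))) / (d^(-1))    [power of a power]
= (((a^(-6) · d^(-9)) · d^(-6)) · d^(-6)) / (d^(-1))    [power of a power]
= a^(-6)·d^(-20)    [quotient of powers; product of powers]

a^(-6)·d^(-20)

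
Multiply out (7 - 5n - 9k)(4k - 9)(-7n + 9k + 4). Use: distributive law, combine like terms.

-438kn + 837k^2 - 131k + 621n - 252 + 140kn^2 + 72k^2n - 315n^2 - 324k^3

(7 - 5n - 9k)(4k - 9)(-7n + 9k + 4)
= (28k - 63 - 20kn + 45n - 36k^2 + 81k)(-7n + 9k + 4)    [distributive law]
= (109k - 63 - 20kn + 45n - 36k^2)(-7n + 9k + 4)    [combine like terms]
= -763kn + 981k^2 + 436k + 441n - 567k - 252 + 140kn^2 - 180k^2n - 80kn - 315n^2 + 405kn + 180n + 252k^2n - 324k^3 - 144k^2    [distributive law]
= -438kn + 837k^2 - 131k + 621n - 252 + 140kn^2 + 72k^2n - 315n^2 - 324k^3    [combine like terms]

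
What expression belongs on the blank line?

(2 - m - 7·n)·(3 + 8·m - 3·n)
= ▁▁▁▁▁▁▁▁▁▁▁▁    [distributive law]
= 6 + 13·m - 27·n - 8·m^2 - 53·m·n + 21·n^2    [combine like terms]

Applying distributive law to the line above:

6 + 16·m - 6·n - 3·m - 8·m^2 + 3·m·n - 21·n - 56·m·n + 21·n^2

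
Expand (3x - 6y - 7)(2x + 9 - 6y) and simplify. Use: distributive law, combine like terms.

(3x - 6y - 7)(2x + 9 - 6y)
= 6x² + 27x - 18xy - 12xy - 54y + 36y² - 14x - 63 + 42y    [distributive law]
= 6x² + 13x - 30xy - 12y + 36y² - 63    [combine like terms]

6x² + 13x - 30xy - 12y + 36y² - 63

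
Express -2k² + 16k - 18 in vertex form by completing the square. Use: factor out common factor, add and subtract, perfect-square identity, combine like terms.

-2k² + 16k - 18
= -2(k² - 8k) - 18    [factor out -2 from the k-terms]
= -2(k² - 8k + 16 - 16) - 18    [add and subtract 16 inside the bracket]
= -2(k - 4)² + 32 - 18    [perfect-square identity]
= -2(k - 4)² + 14    [combine constants]

-2(k - 4)² + 14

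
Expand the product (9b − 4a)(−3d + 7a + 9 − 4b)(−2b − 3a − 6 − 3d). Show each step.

162b²d − 180abd − 81bd + 81bd² − 50ab² − 181a²b − 645ab + 54b² − 486b + 72b³ + 48a²d + 36ad − 36ad² + 84a³ + 276a² + 216a

(9b − 4a)(−3d + 7a + 9 − 4b)(−2b − 3a − 6 − 3d)
= (−27bd + 63ab + 81b − 36b² + 12ad − 28a² − 36a + 16ab)(−2b − 3a − 6 − 3d)    [distributive law]
= (−27bd + 79ab + 81b − 36b² + 12ad − 28a² − 36a)(−2b − 3a − 6 − 3d)    [combine like terms]
= 54b²d + 81abd + 162bd + 81bd² − 158ab² − 237a²b − 474ab − 237abd − 162b² − 243ab − 486b − 243bd + 72b³ + 108ab² + 216b² + 108b²d − 24abd − 36a²d − 72ad − 36ad² + 56a²b + 84a³ + 168a² + 84a²d + 72ab + 108a² + 216a + 108ad    [distributive law]
= 162b²d − 180abd − 81bd + 81bd² − 50ab² − 181a²b − 645ab + 54b² − 486b + 72b³ + 48a²d + 36ad − 36ad² + 84a³ + 276a² + 216a    [combine like terms]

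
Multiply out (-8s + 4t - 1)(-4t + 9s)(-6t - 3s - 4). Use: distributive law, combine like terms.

-360st^2 + 228s^2t - 230st + 216s^3 + 315s^2 + 96t^3 + 40t^2 - 16t + 36s

(-8s + 4t - 1)(-4t + 9s)(-6t - 3s - 4)
= (32st - 72s^2 - 16t^2 + 36st + 4t - 9s)(-6t - 3s - 4)    [distributive law]
= (68st - 72s^2 - 16t^2 + 4t - 9s)(-6t - 3s - 4)    [combine like terms]
= -408st^2 - 204s^2t - 272st + 432s^2t + 216s^3 + 288s^2 + 96t^3 + 48st^2 + 64t^2 - 24t^2 - 12st - 16t + 54st + 27s^2 + 36s    [distributive law]
= -360st^2 + 228s^2t - 230st + 216s^3 + 315s^2 + 96t^3 + 40t^2 - 16t + 36s    [combine like terms]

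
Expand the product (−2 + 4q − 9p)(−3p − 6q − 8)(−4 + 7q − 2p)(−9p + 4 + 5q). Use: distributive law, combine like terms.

(−2 + 4q − 9p)(−3p − 6q − 8)(−4 + 7q − 2p)(−9p + 4 + 5q)
= (6p + 12q + 16 − 12pq − 24q² − 32q + 27p² + 54pq + 72p)(−4 + 7q − 2p)(−9p + 4 + 5q)    [distributive law]
= (78p − 20q + 16 + 42pq − 24q² + 27p²)(−4 + 7q − 2p)(−9p + 4 + 5q)    [combine like terms]
= (−312p + 546pq − 156p² + 80q − 140q² + 40pq − 64 + 112q − 32p − 168pq + 294pq² − 84p²q + 96q² − 168q³ + 48pq² − 108p² + 189p²q − 54p³)(−9p + 4 + 5q)    [distributive law]
= (−344p + 418pq − 264p² + 192q − 44q² − 64 + 342pq² + 105p²q − 168q³ − 54p³)(−9p + 4 + 5q)    [combine like terms]
= 3096p² − 1376p − 1720pq − 3762p²q + 1672pq + 2090pq² + 2376p³ − 1056p² − 1320p²q − 1728pq + 768q + 960q² + 396pq² − 176q² − 220q³ + 576p − 256 − 320q − 3078p²q² + 1368pq² + 1710pq³ − 945p³q + 420p²q + 525p²q² + 1512pq³ − 672q³ − 840q⁴ + 486p⁴ − 216p³ − 270p³q    [distributive law]
= 2040p² − 800p − 1776pq − 4662p²q + 3854pq² + 2160p³ + 448q + 784q² − 892q³ − 256 − 2553p²q² + 3222pq³ − 1215p³q − 840q⁴ + 486p⁴    [combine like terms]

2040p² − 800p − 1776pq − 4662p²q + 3854pq² + 2160p³ + 448q + 784q² − 892q³ − 256 − 2553p²q² + 3222pq³ − 1215p³q − 840q⁴ + 486p⁴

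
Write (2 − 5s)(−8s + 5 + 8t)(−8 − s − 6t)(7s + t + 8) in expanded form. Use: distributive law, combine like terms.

(2 − 5s)(−8s + 5 + 8t)(−8 − s − 6t)(7s + t + 8)
= (−16s + 10 + 16t + 40s^2 − 25s − 40st)(−8 − s − 6t)(7s + t + 8)    [distributive law]
= (−41s + 10 + 16t + 40s^2 − 40st)(−8 − s − 6t)(7s + t + 8)    [combine like terms]
= (328s + 41s^2 + 246st − 80 − 10s − 60t − 128t − 16st − 96t^2 − 320s^2 − 40s^3 − 240s^2t + 320st + 40s^2t + 240st^2)(7s + t + 8)    [distributive law]
= (318s − 279s^2 + 550st − 80 − 188t − 96t^2 − 40s^3 − 200s^2t + 240st^2)(7s + t + 8)    [combine like terms]
= 2226s^2 + 318st + 2544s − 1953s^3 − 279s^2t − 2232s^2 + 3850s^2t + 550st^2 + 4400st − 560s − 80t − 640 − 1316st − 188t^2 − 1504t − 672st^2 − 96t^3 − 768t^2 − 280s^4 − 40s^3t − 320s^3 − 1400s^3t − 200s^2t^2 − 1600s^2t + 1680s^2t^2 + 240st^3 + 1920st^2    [distributive law]
= −6s^2 + 3402st + 1984s − 2273s^3 + 1971s^2t + 1798st^2 − 1584t − 640 − 956t^2 − 96t^3 − 280s^4 − 1440s^3t + 1480s^2t^2 + 240st^3    [combine like terms]

−6s^2 + 3402st + 1984s − 2273s^3 + 1971s^2t + 1798st^2 − 1584t − 640 − 956t^2 − 96t^3 − 280s^4 − 1440s^3t + 1480s^2t^2 + 240st^3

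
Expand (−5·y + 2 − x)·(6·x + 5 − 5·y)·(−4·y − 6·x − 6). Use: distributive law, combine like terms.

(−5·y + 2 − x)·(6·x + 5 − 5·y)·(−4·y − 6·x − 6)
= (−30·x·y − 25·y + 25·y² + 12·x + 10 − 10·y − 6·x² − 5·x + 5·x·y)·(−4·y − 6·x − 6)    [distributive law]
= (−25·x·y − 35·y + 25·y² + 7·x + 10 − 6·x²)·(−4·y − 6·x − 6)    [combine like terms]
= 100·x·y² + 150·x²·y + 150·x·y + 140·y² + 210·x·y + 210·y − 100·y³ − 150·x·y² − 150·y² − 28·x·y − 42·x² − 42·x − 40·y − 60·x − 60 + 24·x²·y + 36·x³ + 36·x²    [distributive law]
= −50·x·y² + 174·x²·y + 332·x·y − 10·y² + 170·y − 100·y³ − 6·x² − 102·x − 60 + 36·x³    [combine like terms]

−50·x·y² + 174·x²·y + 332·x·y − 10·y² + 170·y − 100·y³ − 6·x² − 102·x − 60 + 36·x³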